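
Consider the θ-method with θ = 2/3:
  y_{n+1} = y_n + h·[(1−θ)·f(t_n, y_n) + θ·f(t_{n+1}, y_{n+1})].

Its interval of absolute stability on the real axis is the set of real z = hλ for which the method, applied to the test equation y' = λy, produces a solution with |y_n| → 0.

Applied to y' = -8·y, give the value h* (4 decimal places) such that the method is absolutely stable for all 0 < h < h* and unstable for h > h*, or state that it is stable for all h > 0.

unbounded; (−∞, 0). Any h>0 works for λ=-8.

Set f=λy, z=hλ:
  y_{n+1} = y_n + z·[1/3·y_n + 2/3·y_{n+1}] ⇒ (1 − 2/3z)y_{n+1} = (1 + 1/3z)y_n
  Hence R(z) = (1 + 1/3z)/(1 − 2/3z).

Solve |R(x)|<1 on ℝ⁻.
x=-0.31: |R|=0.7431
x=-2: |R|=0.1429
x=-10: |R|=0.3043
x=-100: |R|=0.4778
θ=2/3≥1/2 ⇒ |1+1/3x|<|1−2/3x| ∀x<0 ⇒ interval (−∞,0).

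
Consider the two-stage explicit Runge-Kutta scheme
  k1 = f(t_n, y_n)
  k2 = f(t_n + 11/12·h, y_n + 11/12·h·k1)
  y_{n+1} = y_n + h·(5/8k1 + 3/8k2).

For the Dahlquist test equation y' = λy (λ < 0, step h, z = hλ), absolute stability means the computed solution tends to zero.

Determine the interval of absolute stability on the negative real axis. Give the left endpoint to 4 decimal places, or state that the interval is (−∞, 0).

Set f=λy, z=hλ:
  k1=λy_n ⇒ h·k1=z·y_n;  k2=λ(1+11/12z)y_n ⇒ h·k2=z(1+11/12z)y_n
  y_{n+1}/y_n = 1 + 5/8z + 3/8z(1+11/12z) = 1 + z + 11/32z²
  Hence R(z) = 1 + z + 11/32z².

Boundary: |R(x)|=1, x<0.
x=-0.85: |R|=0.3984
R=1: x+11/32x²=0 ⇒ x=−32/11=-2.9091; min R=1−1/(4·11/32)=0.2727>−1
Confirm numerically:
  x=-2.207: |R|=0.46735 <1
  x=-2.176: |R|=0.45165 <1
  x=-1.268: |R|=0.28469 <1
  x=-3.423: |R|=1.60469 >1
  x=-2.949: |R|=1.04046 >1
  x=-2.941: |R|=1.03226 >1
So |R|<1 on (-2.9091, 0).

z∈(-2.9091,0).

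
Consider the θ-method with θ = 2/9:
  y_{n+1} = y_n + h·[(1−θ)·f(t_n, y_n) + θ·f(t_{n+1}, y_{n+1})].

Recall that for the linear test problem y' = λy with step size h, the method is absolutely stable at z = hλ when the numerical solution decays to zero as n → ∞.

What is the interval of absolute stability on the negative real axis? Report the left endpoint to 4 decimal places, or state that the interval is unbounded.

(-3.6000, 0).

Test eqn y'=λy, z=hλ:
  y_{n+1} = y_n + z·[7/9·y_n + 2/9·y_{n+1}] ⇒ (1 − 2/9z)y_{n+1} = (1 + 7/9z)y_n
  so R(z) = (1 + 7/9z)/(1 − 2/9z).

Find x<0 with |R(x)|<1.
x=-0.42: |R|=0.6159
R=−1: 1+7/9x = −1+2/9x ⇒ -5/9x=2 ⇒ x=2/(-5/9)=-3.6000
Confirm numerically:
  x=-3.453: |R|=0.95379 <1
  x=-2.154: |R|=0.45672 <1
  x=-2.147: |R|=0.45351 <1
  x=-1.909: |R|=0.34038 <1
  x=-3.831: |R|=1.06932 >1
  x=-3.772: |R|=1.05198 >1
Interval (-3.6000, 0).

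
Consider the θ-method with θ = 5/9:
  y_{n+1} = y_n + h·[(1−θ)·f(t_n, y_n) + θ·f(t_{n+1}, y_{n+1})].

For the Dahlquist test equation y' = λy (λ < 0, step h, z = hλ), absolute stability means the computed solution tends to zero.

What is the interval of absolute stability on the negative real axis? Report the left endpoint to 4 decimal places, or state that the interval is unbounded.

Set f=λy, z=hλ:
  y_{n+1} = y_n + z·[4/9·y_n + 5/9·y_{n+1}] ⇒ (1 − 5/9z)y_{n+1} = (1 + 4/9z)y_n
  ⇒ R(z) = (1 + 4/9z)/(1 − 5/9z).

Find x<0 with |R(x)|<1.
x=-0.77: |R|=0.4607
x=-2: |R|=0.0526
x=-10: |R|=0.5254
x=-100: |R|=0.7682
θ=5/9≥1/2 ⇒ |1+4/9x|<|1−5/9x| ∀x<0 ⇒ interval (−∞,0).

(−∞, 0) — no finite endpoint.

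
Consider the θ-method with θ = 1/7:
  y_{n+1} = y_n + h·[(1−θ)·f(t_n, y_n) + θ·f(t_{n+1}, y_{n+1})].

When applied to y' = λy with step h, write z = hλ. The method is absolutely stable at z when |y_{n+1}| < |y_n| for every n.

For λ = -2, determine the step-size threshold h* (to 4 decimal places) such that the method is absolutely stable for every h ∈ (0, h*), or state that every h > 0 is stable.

(-2.8000,0); λ=-2 ⇒ h* = (14/5)/2 = 1.4000.

On y'=λy, z=hλ:
  y_{n+1} = y_n + z·[6/7·y_n + 1/7·y_{n+1}] ⇒ (1 − 1/7z)y_{n+1} = (1 + 6/7z)y_n
  Hence R(z) = (1 + 6/7z)/(1 − 1/7z).

Solve |R(x)|<1 on ℝ⁻.
x=-0.72: |R|=0.3472
R=−1: 1+6/7x = −1+1/7x ⇒ -5/7x=2 ⇒ x=2/(-5/7)=-2.8000
Confirm numerically:
  x=-2.522: |R|=0.85402 <1
  x=-2.391: |R|=0.78224 <1
  x=-2.130: |R|=0.63308 <1
  x=-1.239: |R|=0.05268 <1
  x=-3.219: |R|=1.20501 >1
  x=-3.106: |R|=1.15140 >1
  x=-2.926: |R|=1.06347 >1
Interval (-2.8000, 0).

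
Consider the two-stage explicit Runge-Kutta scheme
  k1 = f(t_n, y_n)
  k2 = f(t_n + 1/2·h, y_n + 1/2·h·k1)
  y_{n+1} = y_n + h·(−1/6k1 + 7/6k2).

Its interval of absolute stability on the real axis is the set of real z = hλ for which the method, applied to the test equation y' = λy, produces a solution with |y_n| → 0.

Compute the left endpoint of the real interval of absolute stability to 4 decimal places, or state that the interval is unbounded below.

Set f=λy, z=hλ:
  k1=λy_n ⇒ h·k1=z·y_n;  k2=λ(1+1/2z)y_n ⇒ h·k2=z(1+1/2z)y_n
  y_{n+1}/y_n = 1 − 1/6z + 7/6z(1+1/2z) = 1 + z + 7/12z²
  so R(z) = 1 + z + 7/12z².

Solve |R(x)|<1 on ℝ⁻.
x=-1.68: |R|=0.9664
R=1: x+7/12x²=0 ⇒ x=−12/7=-1.7143; min R=1−1/(4·7/12)=0.5714>−1
Confirm numerically:
  x=-1.678: |R|=0.96448 <1
  x=-1.588: |R|=0.88302 <1
  x=-0.904: |R|=0.57271 <1
  x=-0.885: |R|=0.57188 <1
  x=-2.074: |R|=1.43519 >1
  x=-1.899: |R|=1.20462 >1
Stable set (-1.7143, 0).

left endpoint -1.7143.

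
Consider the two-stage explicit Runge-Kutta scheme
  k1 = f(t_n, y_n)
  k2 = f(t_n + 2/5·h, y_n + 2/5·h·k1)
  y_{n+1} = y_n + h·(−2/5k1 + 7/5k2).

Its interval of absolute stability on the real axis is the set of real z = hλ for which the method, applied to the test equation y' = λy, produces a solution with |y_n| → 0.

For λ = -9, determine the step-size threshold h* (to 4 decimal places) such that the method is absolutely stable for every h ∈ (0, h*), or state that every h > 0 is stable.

(-1.7857,0); λ=-9 ⇒ h* = (25/14)/9 = 0.1984.

With y'=λy (z=hλ):
  k1=λy_n ⇒ h·k1=z·y_n;  k2=λ(1+2/5z)y_n ⇒ h·k2=z(1+2/5z)y_n
  y_{n+1}/y_n = 1 − 2/5z + 7/5z(1+2/5z) = 1 + z + 14/25z²
  so R(z) = 1 + z + 14/25z².

Boundary: |R(x)|=1, x<0.
x=-0.39: |R|=0.6952
R=1: x+14/25x²=0 ⇒ x=−25/14=-1.7857; min R=1−1/(4·14/25)=0.5536>−1
Confirm numerically:
  x=-1.228: |R|=0.61647 <1
  x=-1.094: |R|=0.57623 <1
  x=-0.857: |R|=0.55429 <1
  x=-0.795: |R|=0.55893 <1
  x=-2.326: |R|=1.70375 >1
  x=-2.281: |R|=1.63266 >1
  x=-2.202: |R|=1.51333 >1
So |R|<1 on (-1.7857, 0).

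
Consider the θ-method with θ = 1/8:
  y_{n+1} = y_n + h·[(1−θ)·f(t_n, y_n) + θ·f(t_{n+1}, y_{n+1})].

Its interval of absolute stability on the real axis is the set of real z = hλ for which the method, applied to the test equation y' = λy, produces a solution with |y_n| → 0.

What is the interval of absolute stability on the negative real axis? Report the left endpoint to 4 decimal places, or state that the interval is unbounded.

Set f=λy, z=hλ:
  y_{n+1} = y_n + z·[7/8·y_n + 1/8·y_{n+1}] ⇒ (1 − 1/8z)y_{n+1} = (1 + 7/8z)y_n
  so R(z) = (1 + 7/8z)/(1 − 1/8z).

Solve |R(x)|<1 on ℝ⁻.
x=-1.27: |R|=0.0960
R=−1: 1+7/8x = −1+1/8x ⇒ -3/4x=2 ⇒ x=2/(-3/4)=-2.6667
Confirm numerically:
  x=-2.091: |R|=0.65771 <1
  x=-1.753: |R|=0.43792 <1
  x=-1.433: |R|=0.21531 <1
  x=-3.210: |R|=1.29081 >1
  x=-2.818: |R|=1.08393 >1
  x=-2.749: |R|=1.04596 >1
Interval (-2.6667, 0).

(-2.6667, 0).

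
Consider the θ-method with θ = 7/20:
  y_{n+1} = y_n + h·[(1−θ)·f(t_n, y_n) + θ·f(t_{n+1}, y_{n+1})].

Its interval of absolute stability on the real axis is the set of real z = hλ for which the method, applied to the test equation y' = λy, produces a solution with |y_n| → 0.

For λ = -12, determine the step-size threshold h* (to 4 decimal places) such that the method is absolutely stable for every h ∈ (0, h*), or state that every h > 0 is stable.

(-6.6667,0); λ=-12 ⇒ h* = (20/3)/12 = 0.5556.

Set f=λy, z=hλ:
  y_{n+1} = y_n + z·[13/20·y_n + 7/20·y_{n+1}] ⇒ (1 − 7/20z)y_{n+1} = (1 + 13/20z)y_n
  so R(z) = (1 + 13/20z)/(1 − 7/20z).

Find x<0 with |R(x)|<1.
x=-1.65: |R|=0.0460
R=−1: 1+13/20x = −1+7/20x ⇒ -3/10x=2 ⇒ x=2/(-3/10)=-6.6667
Confirm numerically:
  x=-6.195: |R|=0.95534 <1
  x=-4.184: |R|=0.69778 <1
  x=-3.655: |R|=0.60360 <1
  x=-3.096: |R|=0.48589 <1
  x=-7.150: |R|=1.04140 >1
  x=-7.085: |R|=1.03607 >1
  x=-6.756: |R|=1.00797 >1
Stable set (-6.6667, 0).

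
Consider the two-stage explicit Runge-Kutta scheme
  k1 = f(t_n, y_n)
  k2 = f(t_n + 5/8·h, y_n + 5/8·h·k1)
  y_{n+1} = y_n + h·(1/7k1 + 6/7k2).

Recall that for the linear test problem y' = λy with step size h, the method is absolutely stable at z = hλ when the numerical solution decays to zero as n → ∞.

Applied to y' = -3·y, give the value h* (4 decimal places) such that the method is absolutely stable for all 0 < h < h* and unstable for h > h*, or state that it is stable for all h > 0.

Test eqn y'=λy, z=hλ:
  k1=λy_n ⇒ h·k1=z·y_n;  k2=λ(1+5/8z)y_n ⇒ h·k2=z(1+5/8z)y_n
  y_{n+1}/y_n = 1 + 1/7z + 6/7z(1+5/8z) = 1 + z + 15/28z²
  R(z) = 1 + z + 15/28z².

Boundary: |R(x)|=1, x<0.
x=-0.79: |R|=0.5443
R=1: x+15/28x²=0 ⇒ x=−28/15=-1.8667; min R=1−1/(4·15/28)=0.5333>−1
Confirm numerically:
  x=-1.724: |R|=0.86824 <1
  x=-1.672: |R|=0.82563 <1
  x=-1.529: |R|=0.72341 <1
  x=-2.215: |R|=1.41333 >1
  x=-2.041: |R|=1.19061 >1
Stable set (-1.8667, 0).

(-1.8667,0); λ=-3 ⇒ h* = (28/15)/3 = 0.6222.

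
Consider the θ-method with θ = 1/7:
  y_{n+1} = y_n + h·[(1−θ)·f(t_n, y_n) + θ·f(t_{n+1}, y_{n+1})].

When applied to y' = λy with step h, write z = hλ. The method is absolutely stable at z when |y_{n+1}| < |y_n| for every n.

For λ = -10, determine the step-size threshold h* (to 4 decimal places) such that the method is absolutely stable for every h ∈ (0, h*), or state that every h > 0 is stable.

(-2.8000,0); λ=-10 ⇒ h* = (14/5)/10 = 0.2800.

Set f=λy, z=hλ:
  y_{n+1} = y_n + z·[6/7·y_n + 1/7·y_{n+1}] ⇒ (1 − 1/7z)y_{n+1} = (1 + 6/7z)y_n
  so R(z) = (1 + 6/7z)/(1 − 1/7z).

Boundary: |R(x)|=1, x<0.
x=-0.85: |R|=0.2420
R=−1: 1+6/7x = −1+1/7x ⇒ -5/7x=2 ⇒ x=2/(-5/7)=-2.8000
Confirm numerically:
  x=-2.487: |R|=0.83504 <1
  x=-2.015: |R|=0.56461 <1
  x=-1.636: |R|=0.32608 <1
  x=-1.458: |R|=0.20667 <1
  x=-3.025: |R|=1.11222 >1
  x=-2.835: |R|=1.01779 >1
Stable set (-2.8000, 0).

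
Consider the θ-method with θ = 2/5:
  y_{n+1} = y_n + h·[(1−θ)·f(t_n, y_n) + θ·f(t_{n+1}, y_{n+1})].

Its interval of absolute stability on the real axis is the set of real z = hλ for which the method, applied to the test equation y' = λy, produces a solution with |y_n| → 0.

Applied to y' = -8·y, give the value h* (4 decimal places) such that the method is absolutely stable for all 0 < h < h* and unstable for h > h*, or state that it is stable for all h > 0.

On y'=λy, z=hλ:
  y_{n+1} = y_n + z·[3/5·y_n + 2/5·y_{n+1}] ⇒ (1 − 2/5z)y_{n+1} = (1 + 3/5z)y_n
  R(z) = (1 + 3/5z)/(1 − 2/5z).

Solve |R(x)|<1 on ℝ⁻.
x=-0.6: |R|=0.5161
R=−1: 1+3/5x = −1+2/5x ⇒ -1/5x=2 ⇒ x=2/(-1/5)=-10.0000
Confirm numerically:
  x=-9.937: |R|=0.99747 <1
  x=-6.462: |R|=0.80261 <1
  x=-5.689: |R|=0.73678 <1
  x=-10.578: |R|=1.02210 >1
  x=-10.503: |R|=1.01934 >1
  x=-10.189: |R|=1.00745 >1
Interval (-10.0000, 0).

(-10.0000,0); λ=-8 ⇒ h* = (10)/8 = 1.2500.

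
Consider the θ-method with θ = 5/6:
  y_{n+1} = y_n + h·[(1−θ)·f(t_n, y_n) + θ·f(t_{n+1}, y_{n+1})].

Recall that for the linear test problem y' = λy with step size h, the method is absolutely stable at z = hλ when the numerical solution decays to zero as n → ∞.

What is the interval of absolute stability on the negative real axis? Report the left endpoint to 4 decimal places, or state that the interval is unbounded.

Set f=λy, z=hλ:
  y_{n+1} = y_n + z·[1/6·y_n + 5/6·y_{n+1}] ⇒ (1 − 5/6z)y_{n+1} = (1 + 1/6z)y_n
  R(z) = (1 + 1/6z)/(1 − 5/6z).

Solve |R(x)|<1 on ℝ⁻.
x=-0.55: |R|=0.6229
x=-2: |R|=0.2500
x=-10: |R|=0.0714
x=-100: |R|=0.1858
θ=5/6≥1/2 ⇒ |1+1/6x|<|1−5/6x| ∀x<0 ⇒ stable on all of ℝ⁻.

(−∞, 0) — no finite endpoint.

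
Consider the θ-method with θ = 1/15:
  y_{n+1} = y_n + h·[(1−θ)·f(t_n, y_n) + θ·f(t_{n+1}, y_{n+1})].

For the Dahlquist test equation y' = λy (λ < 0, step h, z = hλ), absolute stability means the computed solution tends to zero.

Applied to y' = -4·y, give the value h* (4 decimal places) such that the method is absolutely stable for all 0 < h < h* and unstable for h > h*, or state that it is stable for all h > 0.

On y'=λy, z=hλ:
  y_{n+1} = y_n + z·[14/15·y_n + 1/15·y_{n+1}] ⇒ (1 − 1/15z)y_{n+1} = (1 + 14/15z)y_n
  Hence R(z) = (1 + 14/15z)/(1 − 1/15z).

Find x<0 with |R(x)|<1.
x=-0.82: |R|=0.2225
R=−1: 1+14/15x = −1+1/15x ⇒ -13/15x=2 ⇒ x=2/(-13/15)=-2.3077
Confirm numerically:
  x=-1.639: |R|=0.47755 <1
  x=-1.581: |R|=0.43025 <1
  x=-1.185: |R|=0.09824 <1
  x=-0.955: |R|=0.10216 <1
  x=-2.533: |R|=1.16706 >1
  x=-2.364: |R|=1.04216 >1
Stable set (-2.3077, 0).

(-2.3077,0); λ=-4 ⇒ h* = (30/13)/4 = 0.5769.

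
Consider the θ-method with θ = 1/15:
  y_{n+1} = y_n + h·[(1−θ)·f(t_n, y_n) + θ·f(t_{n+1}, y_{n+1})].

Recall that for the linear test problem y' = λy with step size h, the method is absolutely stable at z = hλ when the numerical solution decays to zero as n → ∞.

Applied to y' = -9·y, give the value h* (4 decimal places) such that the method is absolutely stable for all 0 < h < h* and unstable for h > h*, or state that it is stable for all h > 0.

Set f=λy, z=hλ:
  y_{n+1} = y_n + z·[14/15·y_n + 1/15·y_{n+1}] ⇒ (1 − 1/15z)y_{n+1} = (1 + 14/15z)y_n
  ⇒ R(z) = (1 + 14/15z)/(1 − 1/15z).

Boundary: |R(x)|=1, x<0.
x=-0.84: |R|=0.2045
R=−1: 1+14/15x = −1+1/15x ⇒ -13/15x=2 ⇒ x=2/(-13/15)=-2.3077
Confirm numerically:
  x=-2.146: |R|=0.87741 <1
  x=-2.125: |R|=0.86131 <1
  x=-1.898: |R|=0.68481 <1
  x=-2.837: |R|=1.38577 >1
  x=-2.640: |R|=1.24490 >1
  x=-2.375: |R|=1.05036 >1
So |R|<1 on (-2.3077, 0).

(-2.3077,0); λ=-9 ⇒ h* = (30/13)/9 = 0.2564.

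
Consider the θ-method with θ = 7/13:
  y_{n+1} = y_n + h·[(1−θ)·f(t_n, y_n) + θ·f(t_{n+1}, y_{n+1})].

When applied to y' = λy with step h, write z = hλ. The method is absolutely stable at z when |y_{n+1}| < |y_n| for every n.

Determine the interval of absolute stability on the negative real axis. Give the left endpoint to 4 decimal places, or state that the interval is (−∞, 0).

Test eqn y'=λy, z=hλ:
  y_{n+1} = y_n + z·[6/13·y_n + 7/13·y_{n+1}] ⇒ (1 − 7/13z)y_{n+1} = (1 + 6/13z)y_n
  so R(z) = (1 + 6/13z)/(1 − 7/13z).

Solve |R(x)|<1 on ℝ⁻.
x=-0.38: |R|=0.6845
x=-2: |R|=0.0370
x=-10: |R|=0.5663
x=-100: |R|=0.8233
θ=7/13≥1/2 ⇒ |1+6/13x|<|1−7/13x| ∀x<0 ⇒ unbounded interval.

interval (−∞, 0).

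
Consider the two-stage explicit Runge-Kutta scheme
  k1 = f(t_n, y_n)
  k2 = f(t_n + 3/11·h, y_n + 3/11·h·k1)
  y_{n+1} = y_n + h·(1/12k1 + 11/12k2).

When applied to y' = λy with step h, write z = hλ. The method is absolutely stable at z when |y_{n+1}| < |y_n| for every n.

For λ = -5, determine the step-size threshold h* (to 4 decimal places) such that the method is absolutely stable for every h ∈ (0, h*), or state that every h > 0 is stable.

With y'=λy (z=hλ):
  k1=λy_n ⇒ h·k1=z·y_n;  k2=λ(1+3/11z)y_n ⇒ h·k2=z(1+3/11z)y_n
  y_{n+1}/y_n = 1 + 1/12z + 11/12z(1+3/11z) = 1 + z + 1/4z²
  R(z) = 1 + z + 1/4z².

Find x<0 with |R(x)|<1.
x=-1.48: |R|=0.0676
R=1: x+1/4x²=0 ⇒ x=−4=-4.0000; min R=1−1/(4·1/4)=0.0000>−1
Confirm numerically:
  x=-2.525: |R|=0.06891 <1
  x=-2.092: |R|=0.00212 <1
  x=-1.844: |R|=0.00608 <1
  x=-1.810: |R|=0.00902 <1
  x=-4.167: |R|=1.17397 >1
  x=-4.108: |R|=1.11092 >1
Stable set (-4.0000, 0).

(-4.0000,0); λ=-5 ⇒ h* = (4)/5 = 0.8000.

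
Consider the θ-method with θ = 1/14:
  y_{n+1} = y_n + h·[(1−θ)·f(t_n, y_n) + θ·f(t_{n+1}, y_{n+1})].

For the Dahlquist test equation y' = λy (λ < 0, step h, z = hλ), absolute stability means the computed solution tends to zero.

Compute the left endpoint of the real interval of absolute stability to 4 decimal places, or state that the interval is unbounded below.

left endpoint -2.3333.

With y'=λy (z=hλ):
  y_{n+1} = y_n + z·[13/14·y_n + 1/14·y_{n+1}] ⇒ (1 − 1/14z)y_{n+1} = (1 + 13/14z)y_n
  ⇒ R(z) = (1 + 13/14z)/(1 − 1/14z).

Need |R(x)|<1, x<0.
x=-0.94: |R|=0.1191
R=−1: 1+13/14x = −1+1/14x ⇒ -6/7x=2 ⇒ x=2/(-6/7)=-2.3333
Confirm numerically:
  x=-2.098: |R|=0.82457 <1
  x=-1.638: |R|=0.46643 <1
  x=-1.580: |R|=0.41977 <1
  x=-1.116: |R|=0.03361 <1
  x=-2.842: |R|=1.36243 >1
  x=-2.504: |R|=1.12409 >1
  x=-2.456: |R|=1.08945 >1
Stable set (-2.3333, 0).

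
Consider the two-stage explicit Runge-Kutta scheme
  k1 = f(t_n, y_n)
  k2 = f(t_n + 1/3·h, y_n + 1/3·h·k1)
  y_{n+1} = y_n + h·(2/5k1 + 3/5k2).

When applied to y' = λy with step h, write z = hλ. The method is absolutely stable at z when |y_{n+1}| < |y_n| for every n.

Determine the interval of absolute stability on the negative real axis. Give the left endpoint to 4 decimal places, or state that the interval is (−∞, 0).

With y'=λy (z=hλ):
  k1=λy_n ⇒ h·k1=z·y_n;  k2=λ(1+1/3z)y_n ⇒ h·k2=z(1+1/3z)y_n
  y_{n+1}/y_n = 1 + 2/5z + 3/5z(1+1/3z) = 1 + z + 1/5z²
  so R(z) = 1 + z + 1/5z².

Need |R(x)|<1, x<0.
x=-1.52: |R|=0.0579
R=1: x+1/5x²=0 ⇒ x=−5=-5.0000; min R=1−1/(4·1/5)=-0.2500>−1
Confirm numerically:
  x=-3.454: |R|=0.06798 <1
  x=-2.907: |R|=0.21687 <1
  x=-2.349: |R|=0.24544 <1
  x=-2.293: |R|=0.24143 <1
  x=-5.047: |R|=1.04744 >1
  x=-5.032: |R|=1.03220 >1
So |R|<1 on (-5.0000, 0).

z∈(-5.0000,0).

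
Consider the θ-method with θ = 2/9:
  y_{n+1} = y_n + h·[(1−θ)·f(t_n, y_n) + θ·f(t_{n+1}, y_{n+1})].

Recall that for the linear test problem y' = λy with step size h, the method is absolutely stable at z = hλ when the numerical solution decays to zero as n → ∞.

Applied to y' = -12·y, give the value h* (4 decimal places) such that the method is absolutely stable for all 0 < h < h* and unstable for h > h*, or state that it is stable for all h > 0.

On y'=λy, z=hλ:
  y_{n+1} = y_n + z·[7/9·y_n + 2/9·y_{n+1}] ⇒ (1 − 2/9z)y_{n+1} = (1 + 7/9z)y_n
  Hence R(z) = (1 + 7/9z)/(1 − 2/9z).

Boundary: |R(x)|=1, x<0.
x=-0.74: |R|=0.3645
R=−1: 1+7/9x = −1+2/9x ⇒ -5/9x=2 ⇒ x=2/(-5/9)=-3.6000
Confirm numerically:
  x=-2.413: |R|=0.57074 <1
  x=-2.347: |R|=0.54250 <1
  x=-2.223: |R|=0.48795 <1
  x=-1.474: |R|=0.11031 <1
  x=-3.997: |R|=1.11681 >1
  x=-3.824: |R|=1.06728 >1
So |R|<1 on (-3.6000, 0).

(-3.6000,0); λ=-12 ⇒ h* = (18/5)/12 = 0.3000.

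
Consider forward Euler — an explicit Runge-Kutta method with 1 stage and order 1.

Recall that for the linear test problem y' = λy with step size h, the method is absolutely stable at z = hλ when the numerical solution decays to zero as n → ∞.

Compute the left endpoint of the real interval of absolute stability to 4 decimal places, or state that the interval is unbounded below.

left endpoint -2.0000.

Set f=λy, z=hλ:
  order 1, 1-stage ⇒ R(z)=1+z
  (e.g. R(-1.23)=-0.23000, |R|=0.23000)

Find x<0 with |R(x)|<1.
x=-1.23: |R|=0.2300
|R(-2.3)|=1.3000 |R(-1.49)|=0.4900 |R(-1.19)|=0.1900
Bisect:
  x_lo=-2.3954 |R|=1.3954  x_hi=-0.3616 |R|=0.6384
  mid=-1.37849 |R|=0.37849 →hi
  mid=-1.88693 |R|=0.88693 →hi
  mid=-2.14116 |R|=1.14116 →lo
  mid=-2.01405 |R|=1.01405 →lo
  mid=-1.95049 |R|=0.95049 →hi
  mid=-1.98227 |R|=0.98227 →hi
  mid=-1.99816 |R|=0.99816 →hi
  ...
  [-2.00002,-1.99989] ⇒ x*=-2.0000
Interval (-2.0000, 0).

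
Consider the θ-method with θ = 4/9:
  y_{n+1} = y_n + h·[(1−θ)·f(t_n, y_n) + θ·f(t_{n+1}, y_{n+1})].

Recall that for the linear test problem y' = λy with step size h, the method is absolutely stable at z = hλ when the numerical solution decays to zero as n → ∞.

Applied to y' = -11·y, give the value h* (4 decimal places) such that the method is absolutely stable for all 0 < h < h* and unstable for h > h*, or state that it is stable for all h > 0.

(-18.0000,0); λ=-11 ⇒ h* = (18)/11 = 1.6364.

On y'=λy, z=hλ:
  y_{n+1} = y_n + z·[5/9·y_n + 4/9·y_{n+1}] ⇒ (1 − 4/9z)y_{n+1} = (1 + 5/9z)y_n
  Hence R(z) = (1 + 5/9z)/(1 − 4/9z).

Boundary: |R(x)|=1, x<0.
x=-1.38: |R|=0.1446
R=−1: 1+5/9x = −1+4/9x ⇒ -1/9x=2 ⇒ x=2/(-1/9)=-18.0000
Confirm numerically:
  x=-14.142: |R|=0.94116 <1
  x=-13.989: |R|=0.93825 <1
  x=-8.795: |R|=0.79165 <1
  x=-8.634: |R|=0.78487 <1
  x=-18.279: |R|=1.00340 >1
  x=-18.098: |R|=1.00120 >1
So |R|<1 on (-18.0000, 0).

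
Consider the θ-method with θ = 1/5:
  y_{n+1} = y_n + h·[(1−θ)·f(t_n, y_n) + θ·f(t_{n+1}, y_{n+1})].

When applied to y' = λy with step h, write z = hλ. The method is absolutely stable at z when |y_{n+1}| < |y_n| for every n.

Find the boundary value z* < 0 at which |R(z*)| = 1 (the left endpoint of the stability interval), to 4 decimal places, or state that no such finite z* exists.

left endpoint -3.3333.

Set f=λy, z=hλ:
  y_{n+1} = y_n + z·[4/5·y_n + 1/5·y_{n+1}] ⇒ (1 − 1/5z)y_{n+1} = (1 + 4/5z)y_n
  R(z) = (1 + 4/5z)/(1 − 1/5z).

Find x<0 with |R(x)|<1.
x=-0.81: |R|=0.3029
R=−1: 1+4/5x = −1+1/5x ⇒ -3/5x=2 ⇒ x=2/(-3/5)=-3.3333
Confirm numerically:
  x=-3.025: |R|=0.88474 <1
  x=-2.680: |R|=0.74479 <1
  x=-2.100: |R|=0.47887 <1
  x=-1.665: |R|=0.24906 <1
  x=-3.800: |R|=1.15909 >1
  x=-3.742: |R|=1.14024 >1
Stable set (-3.3333, 0).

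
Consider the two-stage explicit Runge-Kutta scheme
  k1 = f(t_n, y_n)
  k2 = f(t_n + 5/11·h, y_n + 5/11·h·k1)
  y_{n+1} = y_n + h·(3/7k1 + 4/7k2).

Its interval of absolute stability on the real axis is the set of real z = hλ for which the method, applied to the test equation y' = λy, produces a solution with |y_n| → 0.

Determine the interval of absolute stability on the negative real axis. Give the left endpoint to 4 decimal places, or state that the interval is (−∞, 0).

With y'=λy (z=hλ):
  k1=λy_n ⇒ h·k1=z·y_n;  k2=λ(1+5/11z)y_n ⇒ h·k2=z(1+5/11z)y_n
  y_{n+1}/y_n = 1 + 3/7z + 4/7z(1+5/11z) = 1 + z + 20/77z²
  Hence R(z) = 1 + z + 20/77z².

Need |R(x)|<1, x<0.
x=-1.55: |R|=0.0740
R=1: x+20/77x²=0 ⇒ x=−77/20=-3.8500; min R=1−1/(4·20/77)=0.0375>−1
Confirm numerically:
  x=-3.175: |R|=0.44334 <1
  x=-1.700: |R|=0.05065 <1
  x=-1.646: |R|=0.05772 <1
  x=-4.031: |R|=1.18951 >1
  x=-3.911: |R|=1.06197 >1
Stable set (-3.8500, 0).

z∈(-3.8500,0).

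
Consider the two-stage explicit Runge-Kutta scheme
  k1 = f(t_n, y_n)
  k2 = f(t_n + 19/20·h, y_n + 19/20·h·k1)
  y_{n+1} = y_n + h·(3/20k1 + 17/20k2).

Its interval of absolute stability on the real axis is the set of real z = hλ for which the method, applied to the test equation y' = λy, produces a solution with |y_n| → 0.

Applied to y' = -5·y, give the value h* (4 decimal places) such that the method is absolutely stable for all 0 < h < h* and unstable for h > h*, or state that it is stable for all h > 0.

(-1.2384,0); λ=-5 ⇒ h* = (400/323)/5 = 0.2477.

Test eqn y'=λy, z=hλ:
  k1=λy_n ⇒ h·k1=z·y_n;  k2=λ(1+19/20z)y_n ⇒ h·k2=z(1+19/20z)y_n
  y_{n+1}/y_n = 1 + 3/20z + 17/20z(1+19/20z) = 1 + z + 323/400z²
  Hence R(z) = 1 + z + 323/400z².

Find x<0 with |R(x)|<1.
x=-1.57: |R|=1.4204
R=1: x+323/400x²=0 ⇒ x=−400/323=-1.2384; min R=1−1/(4·323/400)=0.6904>−1
Confirm numerically:
  x=-0.986: |R|=0.79905 <1
  x=-0.715: |R|=0.69781 <1
  x=-0.623: |R|=0.69041 <1
  x=-1.767: |R|=1.75425 >1
  x=-1.554: |R|=1.39604 >1
  x=-1.423: |R|=1.21213 >1
Interval (-1.2384, 0).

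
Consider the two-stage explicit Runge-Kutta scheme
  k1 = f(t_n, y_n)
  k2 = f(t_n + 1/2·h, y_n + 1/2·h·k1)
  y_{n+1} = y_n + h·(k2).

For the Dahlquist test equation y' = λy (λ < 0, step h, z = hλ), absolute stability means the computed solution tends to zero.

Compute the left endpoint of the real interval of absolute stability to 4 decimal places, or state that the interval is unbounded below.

On y'=λy, z=hλ:
  k1=λy_n ⇒ h·k1=z·y_n;  k2=λ(1+1/2z)y_n ⇒ h·k2=z(1+1/2z)y_n
  y_{n+1}/y_n = 1 + z(1+1/2z) = 1 + z + 1/2z²
  ⇒ R(z) = 1 + z + 1/2z².

Boundary: |R(x)|=1, x<0.
x=-0.54: |R|=0.6058
R=1: x+1/2x²=0 ⇒ x=−2=-2.0000; min R=1−1/(4·1/2)=0.5000>−1
Confirm numerically:
  x=-1.730: |R|=0.76645 <1
  x=-1.383: |R|=0.57334 <1
  x=-0.885: |R|=0.50661 <1
  x=-0.866: |R|=0.50898 <1
  x=-2.502: |R|=1.62800 >1
  x=-2.361: |R|=1.42616 >1
  x=-2.151: |R|=1.16240 >1
Stable set (-2.0000, 0).

left endpoint -2.0000.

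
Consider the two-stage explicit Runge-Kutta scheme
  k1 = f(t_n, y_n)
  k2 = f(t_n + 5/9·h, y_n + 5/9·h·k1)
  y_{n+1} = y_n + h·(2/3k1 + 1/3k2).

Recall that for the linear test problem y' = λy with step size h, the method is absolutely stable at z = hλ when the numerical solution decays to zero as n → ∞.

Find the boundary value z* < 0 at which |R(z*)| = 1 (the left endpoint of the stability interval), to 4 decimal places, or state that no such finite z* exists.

With y'=λy (z=hλ):
  k1=λy_n ⇒ h·k1=z·y_n;  k2=λ(1+5/9z)y_n ⇒ h·k2=z(1+5/9z)y_n
  y_{n+1}/y_n = 1 + 2/3z + 1/3z(1+5/9z) = 1 + z + 5/27z²
  so R(z) = 1 + z + 5/27z².

Boundary: |R(x)|=1, x<0.
x=-1.68: |R|=0.1573
R=1: x+5/27x²=0 ⇒ x=−27/5=-5.4000; min R=1−1/(4·5/27)=-0.3500>−1
Confirm numerically:
  x=-3.999: |R|=0.03752 <1
  x=-3.037: |R|=0.32897 <1
  x=-2.983: |R|=0.33517 <1
  x=-5.766: |R|=1.39081 >1
  x=-5.683: |R|=1.29783 >1
  x=-5.469: |R|=1.06988 >1
Stable set (-5.4000, 0).

left endpoint -5.4000.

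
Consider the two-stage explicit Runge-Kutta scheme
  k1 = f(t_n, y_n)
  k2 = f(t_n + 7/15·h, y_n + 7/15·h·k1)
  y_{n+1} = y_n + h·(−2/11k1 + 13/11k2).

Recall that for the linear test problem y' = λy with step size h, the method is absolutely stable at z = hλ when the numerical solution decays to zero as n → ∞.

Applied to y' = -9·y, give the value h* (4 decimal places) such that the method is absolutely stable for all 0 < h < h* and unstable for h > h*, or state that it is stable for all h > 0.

(-1.8132,0); λ=-9 ⇒ h* = (165/91)/9 = 0.2015.

With y'=λy (z=hλ):
  k1=λy_n ⇒ h·k1=z·y_n;  k2=λ(1+7/15z)y_n ⇒ h·k2=z(1+7/15z)y_n
  y_{n+1}/y_n = 1 − 2/11z + 13/11z(1+7/15z) = 1 + z + 91/165z²
  R(z) = 1 + z + 91/165z².

Boundary: |R(x)|=1, x<0.
x=-0.65: |R|=0.5830
R=1: x+91/165x²=0 ⇒ x=−165/91=-1.8132; min R=1−1/(4·91/165)=0.5467>−1
Confirm numerically:
  x=-1.647: |R|=0.84904 <1
  x=-1.421: |R|=0.69264 <1
  x=-1.009: |R|=0.55249 <1
  x=-0.935: |R|=0.54715 <1
  x=-2.362: |R|=1.71493 >1
  x=-2.134: |R|=1.37758 >1
Interval (-1.8132, 0).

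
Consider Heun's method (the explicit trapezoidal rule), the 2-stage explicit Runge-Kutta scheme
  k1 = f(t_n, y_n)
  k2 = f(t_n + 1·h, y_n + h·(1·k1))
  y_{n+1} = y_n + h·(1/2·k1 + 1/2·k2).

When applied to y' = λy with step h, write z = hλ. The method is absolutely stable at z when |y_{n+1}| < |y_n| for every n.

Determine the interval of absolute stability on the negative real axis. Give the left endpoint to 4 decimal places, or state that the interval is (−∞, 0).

(-2.0000, 0).

Set f=λy, z=hλ:
  order 2, 2-stage ⇒ R(z)=1+z+z^2/2
  (e.g. R(-0.35)=0.71125, |R|=0.71125)

Solve |R(x)|<1 on ℝ⁻.
x=-0.35: |R|=0.7113
|R(-2.25)|=1.2812 |R(-1.36)|=0.5648 |R(-0.92)|=0.5032
Bisect:
  x_lo=-2.4234 |R|=1.5130  x_hi=-0.3377 |R|=0.7193
  mid=-1.38054 |R|=0.57240 →hi
  mid=-1.90196 |R|=0.90676 →hi
  mid=-2.16267 |R|=1.17590 →lo
  mid=-2.03231 |R|=1.03283 →lo
  mid=-1.96713 |R|=0.96767 →hi
  mid=-1.99972 |R|=0.99972 →hi
  mid=-2.01602 |R|=1.01615 →lo
  mid=-2.00787 |R|=1.00790 →lo
  ...
  [-2.00010,-1.99998] ⇒ x*=-2.0000
Stable set (-2.0000, 0).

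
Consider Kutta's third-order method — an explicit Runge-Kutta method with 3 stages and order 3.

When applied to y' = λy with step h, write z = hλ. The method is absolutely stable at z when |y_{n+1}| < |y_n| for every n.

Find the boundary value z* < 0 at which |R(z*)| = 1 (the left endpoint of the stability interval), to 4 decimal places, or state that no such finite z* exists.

Test eqn y'=λy, z=hλ:
  order 3, 3-stage ⇒ R(z)=1+z+z^2/2+z^3/6
  (e.g. R(-0.32)=0.72574, |R|=0.72574)

Boundary: |R(x)|=1, x<0.
x=-0.32: |R|=0.7257
|R(-2.16)|=0.5068 |R(-1.82)|=0.1686 |R(-0.6)|=0.5440
Bisect:
  x_lo=-3.3370 |R|=2.9625  x_hi=-0.1605 |R|=0.8517
  mid=-1.74877 |R|=0.11102 →hi
  mid=-2.54289 |R|=1.05025 →lo
  mid=-2.14583 |R|=0.49031 →hi
  mid=-2.34436 |R|=0.74379 →hi
  mid=-2.44362 |R|=0.88990 →hi
  mid=-2.49325 |R|=0.96824 →hi
  mid=-2.51807 |R|=1.00878 →lo
  mid=-2.50566 |R|=0.98839 →hi
  mid=-2.51187 |R|=0.99855 →hi
  ...
  [-2.51283,-2.51264] ⇒ x*=-2.5127
So |R|<1 on (-2.5127, 0).

z* = -2.5127.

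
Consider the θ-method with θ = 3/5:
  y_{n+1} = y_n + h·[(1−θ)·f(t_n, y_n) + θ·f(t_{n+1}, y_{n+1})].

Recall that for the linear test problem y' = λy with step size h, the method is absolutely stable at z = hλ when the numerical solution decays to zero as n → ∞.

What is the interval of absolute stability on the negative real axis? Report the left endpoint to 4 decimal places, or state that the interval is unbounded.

interval (−∞, 0).

Set f=λy, z=hλ:
  y_{n+1} = y_n + z·[2/5·y_n + 3/5·y_{n+1}] ⇒ (1 − 3/5z)y_{n+1} = (1 + 2/5z)y_n
  R(z) = (1 + 2/5z)/(1 − 3/5z).

Find x<0 with |R(x)|<1.
x=-0.3: |R|=0.7458
x=-2: |R|=0.0909
x=-10: |R|=0.4286
x=-100: |R|=0.6393
θ=3/5≥1/2 ⇒ |1+2/5x|<|1−3/5x| ∀x<0 ⇒ stable on all of ℝ⁻.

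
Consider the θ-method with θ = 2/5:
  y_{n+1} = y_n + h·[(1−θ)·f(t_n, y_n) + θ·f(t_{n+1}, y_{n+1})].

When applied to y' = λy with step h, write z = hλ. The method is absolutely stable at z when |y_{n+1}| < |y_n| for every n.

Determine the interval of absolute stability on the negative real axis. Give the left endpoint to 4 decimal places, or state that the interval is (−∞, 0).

Test eqn y'=λy, z=hλ:
  y_{n+1} = y_n + z·[3/5·y_n + 2/5·y_{n+1}] ⇒ (1 − 2/5z)y_{n+1} = (1 + 3/5z)y_n
  ⇒ R(z) = (1 + 3/5z)/(1 − 2/5z).

Need |R(x)|<1, x<0.
x=-1.21: |R|=0.1846
R=−1: 1+3/5x = −1+2/5x ⇒ -1/5x=2 ⇒ x=2/(-1/5)=-10.0000
Confirm numerically:
  x=-9.594: |R|=0.98321 <1
  x=-8.143: |R|=0.91276 <1
  x=-5.173: |R|=0.68546 <1
  x=-10.406: |R|=1.01573 >1
  x=-10.352: |R|=1.01369 >1
Stable set (-10.0000, 0).

z∈(-10.0000,0).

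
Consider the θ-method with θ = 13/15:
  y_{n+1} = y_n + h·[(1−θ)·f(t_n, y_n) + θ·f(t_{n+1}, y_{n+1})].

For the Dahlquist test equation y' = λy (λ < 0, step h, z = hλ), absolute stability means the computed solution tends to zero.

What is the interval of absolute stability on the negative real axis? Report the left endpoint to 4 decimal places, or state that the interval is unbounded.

On y'=λy, z=hλ:
  y_{n+1} = y_n + z·[2/15·y_n + 13/15·y_{n+1}] ⇒ (1 − 13/15z)y_{n+1} = (1 + 2/15z)y_n
  Hence R(z) = (1 + 2/15z)/(1 − 13/15z).

Need |R(x)|<1, x<0.
x=-1.47: |R|=0.3536
x=-2: |R|=0.2683
x=-10: |R|=0.0345
x=-100: |R|=0.1407
θ=13/15≥1/2 ⇒ |1+2/15x|<|1−13/15x| ∀x<0 ⇒ interval (−∞,0).

interval (−∞, 0).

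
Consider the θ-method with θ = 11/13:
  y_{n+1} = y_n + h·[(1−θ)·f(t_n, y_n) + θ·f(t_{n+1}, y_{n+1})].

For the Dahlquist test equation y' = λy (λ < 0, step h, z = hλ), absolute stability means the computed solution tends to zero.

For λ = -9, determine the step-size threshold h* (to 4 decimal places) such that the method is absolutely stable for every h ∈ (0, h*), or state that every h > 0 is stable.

unbounded; (−∞, 0). Any h>0 works for λ=-9.

Set f=λy, z=hλ:
  y_{n+1} = y_n + z·[2/13·y_n + 11/13·y_{n+1}] ⇒ (1 − 11/13z)y_{n+1} = (1 + 2/13z)y_n
  so R(z) = (1 + 2/13z)/(1 − 11/13z).

Need |R(x)|<1, x<0.
x=-0.96: |R|=0.4703
x=-2: |R|=0.2571
x=-10: |R|=0.0569
x=-100: |R|=0.1680
θ=11/13≥1/2 ⇒ |1+2/13x|<|1−11/13x| ∀x<0 ⇒ stable on all of ℝ⁻.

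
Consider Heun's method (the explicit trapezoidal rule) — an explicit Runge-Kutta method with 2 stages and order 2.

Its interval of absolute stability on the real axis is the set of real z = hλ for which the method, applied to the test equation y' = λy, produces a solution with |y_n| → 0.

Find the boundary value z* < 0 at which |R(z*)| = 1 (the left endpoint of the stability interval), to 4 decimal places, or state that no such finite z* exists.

Test eqn y'=λy, z=hλ:
  order 2, 2-stage ⇒ R(z)=1+z+z^2/2
  (e.g. R(-1.17)=0.51445, |R|=0.51445)

Boundary: |R(x)|=1, x<0.
x=-1.17: |R|=0.5144
|R(-1.41)|=0.5840 |R(-0.87)|=0.5085 |R(-0.61)|=0.5760
Bisect:
  x_lo=-2.8279 |R|=2.1707  x_hi=-0.1118 |R|=0.8944
  mid=-1.46990 |R|=0.61040 →hi
  mid=-2.14892 |R|=1.16001 →lo
  mid=-1.80941 |R|=0.82757 →hi
  mid=-1.97917 |R|=0.97939 →hi
  mid=-2.06405 |R|=1.06610 →lo
  mid=-2.02161 |R|=1.02184 →lo
  mid=-2.00039 |R|=1.00039 →lo
  mid=-1.98978 |R|=0.98983 →hi
  mid=-1.99508 |R|=0.99509 →hi
  ...
  [-2.00006,-1.99989] ⇒ x*=-2.0000
Interval (-2.0000, 0).

z* = -2.0000.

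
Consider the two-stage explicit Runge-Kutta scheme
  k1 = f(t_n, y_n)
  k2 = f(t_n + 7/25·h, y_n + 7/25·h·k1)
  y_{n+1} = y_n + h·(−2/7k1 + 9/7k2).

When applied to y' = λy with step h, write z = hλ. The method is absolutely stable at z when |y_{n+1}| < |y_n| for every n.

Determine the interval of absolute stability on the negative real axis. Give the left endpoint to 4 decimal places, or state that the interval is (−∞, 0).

z∈(-2.7778,0).

Test eqn y'=λy, z=hλ:
  k1=λy_n ⇒ h·k1=z·y_n;  k2=λ(1+7/25z)y_n ⇒ h·k2=z(1+7/25z)y_n
  y_{n+1}/y_n = 1 − 2/7z + 9/7z(1+7/25z) = 1 + z + 9/25z²
  so R(z) = 1 + z + 9/25z².

Solve |R(x)|<1 on ℝ⁻.
x=-0.74: |R|=0.4571
R=1: x+9/25x²=0 ⇒ x=−25/9=-2.7778; min R=1−1/(4·9/25)=0.3056>−1
Confirm numerically:
  x=-2.565: |R|=0.80352 <1
  x=-1.196: |R|=0.31895 <1
  x=-1.156: |R|=0.32508 <1
  x=-3.310: |R|=1.63420 >1
  x=-3.000: |R|=1.24000 >1
  x=-2.986: |R|=1.22383 >1
Stable set (-2.7778, 0).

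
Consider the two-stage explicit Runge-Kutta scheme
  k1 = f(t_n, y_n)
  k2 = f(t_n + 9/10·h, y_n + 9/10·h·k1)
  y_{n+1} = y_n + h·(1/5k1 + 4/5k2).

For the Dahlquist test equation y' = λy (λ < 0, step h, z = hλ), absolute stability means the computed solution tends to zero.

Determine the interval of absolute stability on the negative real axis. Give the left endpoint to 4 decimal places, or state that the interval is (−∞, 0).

z∈(-1.3889,0).

On y'=λy, z=hλ:
  k1=λy_n ⇒ h·k1=z·y_n;  k2=λ(1+9/10z)y_n ⇒ h·k2=z(1+9/10z)y_n
  y_{n+1}/y_n = 1 + 1/5z + 4/5z(1+9/10z) = 1 + z + 18/25z²
  ⇒ R(z) = 1 + z + 18/25z².

Need |R(x)|<1, x<0.
x=-1.72: |R|=1.4100
R=1: x+18/25x²=0 ⇒ x=−25/18=-1.3889; min R=1−1/(4·18/25)=0.6528>−1
Confirm numerically:
  x=-1.304: |R|=0.92030 <1
  x=-1.185: |R|=0.82604 <1
  x=-0.872: |R|=0.67548 <1
  x=-0.800: |R|=0.66080 <1
  x=-1.951: |R|=1.78961 >1
  x=-1.902: |R|=1.70267 >1
  x=-1.552: |R|=1.18227 >1
Interval (-1.3889, 0).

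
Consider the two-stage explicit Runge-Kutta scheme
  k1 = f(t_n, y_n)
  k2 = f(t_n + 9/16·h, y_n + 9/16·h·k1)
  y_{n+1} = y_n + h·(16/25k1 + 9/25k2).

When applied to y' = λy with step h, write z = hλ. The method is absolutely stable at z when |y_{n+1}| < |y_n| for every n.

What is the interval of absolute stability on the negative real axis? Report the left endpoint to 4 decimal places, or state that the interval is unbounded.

(-4.9383, 0).

With y'=λy (z=hλ):
  k1=λy_n ⇒ h·k1=z·y_n;  k2=λ(1+9/16z)y_n ⇒ h·k2=z(1+9/16z)y_n
  y_{n+1}/y_n = 1 + 16/25z + 9/25z(1+9/16z) = 1 + z + 81/400z²
  ⇒ R(z) = 1 + z + 81/400z².

Find x<0 with |R(x)|<1.
x=-0.81: |R|=0.3229
R=1: x+81/400x²=0 ⇒ x=−400/81=-4.9383; min R=1−1/(4·81/400)=-0.2346>−1
Confirm numerically:
  x=-4.426: |R|=0.54087 <1
  x=-2.489: |R|=0.23449 <1
  x=-2.289: |R|=0.22800 <1
  x=-5.509: |R|=1.63669 >1
  x=-5.478: |R|=1.59872 >1
  x=-5.040: |R|=1.10382 >1
Stable set (-4.9383, 0).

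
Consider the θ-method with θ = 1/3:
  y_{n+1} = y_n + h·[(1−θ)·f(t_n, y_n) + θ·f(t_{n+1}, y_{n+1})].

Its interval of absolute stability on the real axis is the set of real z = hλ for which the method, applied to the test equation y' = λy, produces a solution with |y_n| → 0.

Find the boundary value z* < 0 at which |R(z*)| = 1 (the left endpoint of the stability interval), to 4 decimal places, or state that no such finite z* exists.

Set f=λy, z=hλ:
  y_{n+1} = y_n + z·[2/3·y_n + 1/3·y_{n+1}] ⇒ (1 − 1/3z)y_{n+1} = (1 + 2/3z)y_n
  so R(z) = (1 + 2/3z)/(1 − 1/3z).

Solve |R(x)|<1 on ℝ⁻.
x=-0.45: |R|=0.6087
R=−1: 1+2/3x = −1+1/3x ⇒ -1/3x=2 ⇒ x=2/(-1/3)=-6.0000
Confirm numerically:
  x=-4.282: |R|=0.76408 <1
  x=-3.962: |R|=0.70727 <1
  x=-3.430: |R|=0.60031 <1
  x=-6.333: |R|=1.03568 >1
  x=-6.275: |R|=1.02965 >1
So |R|<1 on (-6.0000, 0).

left endpoint -6.0000.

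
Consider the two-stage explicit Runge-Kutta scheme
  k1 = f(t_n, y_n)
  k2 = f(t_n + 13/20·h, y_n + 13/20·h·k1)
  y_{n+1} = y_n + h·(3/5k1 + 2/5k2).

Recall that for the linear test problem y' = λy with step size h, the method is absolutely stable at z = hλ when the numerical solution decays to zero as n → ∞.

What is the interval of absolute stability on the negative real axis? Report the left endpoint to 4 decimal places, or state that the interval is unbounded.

(-3.8462, 0).

On y'=λy, z=hλ:
  k1=λy_n ⇒ h·k1=z·y_n;  k2=λ(1+13/20z)y_n ⇒ h·k2=z(1+13/20z)y_n
  y_{n+1}/y_n = 1 + 3/5z + 2/5z(1+13/20z) = 1 + z + 13/50z²
  R(z) = 1 + z + 13/50z².

Boundary: |R(x)|=1, x<0.
x=-1.42: |R|=0.1043
R=1: x+13/50x²=0 ⇒ x=−50/13=-3.8462; min R=1−1/(4·13/50)=0.0385>−1
Confirm numerically:
  x=-3.096: |R|=0.39616 <1
  x=-3.070: |R|=0.38047 <1
  x=-2.079: |R|=0.04478 <1
  x=-4.314: |R|=1.52475 >1
  x=-4.163: |R|=1.34295 >1
So |R|<1 on (-3.8462, 0).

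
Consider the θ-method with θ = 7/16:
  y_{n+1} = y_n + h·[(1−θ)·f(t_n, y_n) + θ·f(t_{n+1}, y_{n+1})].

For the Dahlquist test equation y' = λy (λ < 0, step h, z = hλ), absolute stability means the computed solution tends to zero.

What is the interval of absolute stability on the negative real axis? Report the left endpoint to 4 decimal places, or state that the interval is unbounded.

Set f=λy, z=hλ:
  y_{n+1} = y_n + z·[9/16·y_n + 7/16·y_{n+1}] ⇒ (1 − 7/16z)y_{n+1} = (1 + 9/16z)y_n
  R(z) = (1 + 9/16z)/(1 − 7/16z).

Need |R(x)|<1, x<0.
x=-0.78: |R|=0.4185
R=−1: 1+9/16x = −1+7/16x ⇒ -1/8x=2 ⇒ x=2/(-1/8)=-16.0000
Confirm numerically:
  x=-12.855: |R|=0.94065 <1
  x=-12.842: |R|=0.94036 <1
  x=-7.905: |R|=0.77304 <1
  x=-7.118: |R|=0.73014 <1
  x=-16.564: |R|=1.00855 >1
  x=-16.537: |R|=1.00815 >1
So |R|<1 on (-16.0000, 0).

z∈(-16.0000,0).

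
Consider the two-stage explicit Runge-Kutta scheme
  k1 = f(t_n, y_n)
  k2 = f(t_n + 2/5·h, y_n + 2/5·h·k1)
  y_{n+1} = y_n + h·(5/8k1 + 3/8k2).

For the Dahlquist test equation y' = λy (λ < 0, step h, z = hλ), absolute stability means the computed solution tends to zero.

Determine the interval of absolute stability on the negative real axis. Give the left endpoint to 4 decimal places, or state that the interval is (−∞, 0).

(-6.6667, 0).

With y'=λy (z=hλ):
  k1=λy_n ⇒ h·k1=z·y_n;  k2=λ(1+2/5z)y_n ⇒ h·k2=z(1+2/5z)y_n
  y_{n+1}/y_n = 1 + 5/8z + 3/8z(1+2/5z) = 1 + z + 3/20z²
  Hence R(z) = 1 + z + 3/20z².

Boundary: |R(x)|=1, x<0.
x=-1.55: |R|=0.1896
R=1: x+3/20x²=0 ⇒ x=−20/3=-6.6667; min R=1−1/(4·3/20)=-0.6667>−1
Confirm numerically:
  x=-5.173: |R|=0.15901 <1
  x=-4.269: |R|=0.53535 <1
  x=-4.238: |R|=0.54390 <1
  x=-7.176: |R|=1.54825 >1
  x=-7.038: |R|=1.39202 >1
  x=-6.701: |R|=1.03451 >1
So |R|<1 on (-6.6667, 0).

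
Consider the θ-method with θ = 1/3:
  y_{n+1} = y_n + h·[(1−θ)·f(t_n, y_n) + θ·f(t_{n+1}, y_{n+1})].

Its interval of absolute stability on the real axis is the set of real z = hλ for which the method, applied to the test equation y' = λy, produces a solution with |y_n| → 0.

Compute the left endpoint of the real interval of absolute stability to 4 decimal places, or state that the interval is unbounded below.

Set f=λy, z=hλ:
  y_{n+1} = y_n + z·[2/3·y_n + 1/3·y_{n+1}] ⇒ (1 − 1/3z)y_{n+1} = (1 + 2/3z)y_n
  R(z) = (1 + 2/3z)/(1 − 1/3z).

Find x<0 with |R(x)|<1.
x=-1.45: |R|=0.0225
R=−1: 1+2/3x = −1+1/3x ⇒ -1/3x=2 ⇒ x=2/(-1/3)=-6.0000
Confirm numerically:
  x=-4.765: |R|=0.84095 <1
  x=-4.645: |R|=0.82276 <1
  x=-3.752: |R|=0.66706 <1
  x=-6.496: |R|=1.05223 >1
  x=-6.344: |R|=1.03682 >1
Interval (-6.0000, 0).

z* = -6.0000.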